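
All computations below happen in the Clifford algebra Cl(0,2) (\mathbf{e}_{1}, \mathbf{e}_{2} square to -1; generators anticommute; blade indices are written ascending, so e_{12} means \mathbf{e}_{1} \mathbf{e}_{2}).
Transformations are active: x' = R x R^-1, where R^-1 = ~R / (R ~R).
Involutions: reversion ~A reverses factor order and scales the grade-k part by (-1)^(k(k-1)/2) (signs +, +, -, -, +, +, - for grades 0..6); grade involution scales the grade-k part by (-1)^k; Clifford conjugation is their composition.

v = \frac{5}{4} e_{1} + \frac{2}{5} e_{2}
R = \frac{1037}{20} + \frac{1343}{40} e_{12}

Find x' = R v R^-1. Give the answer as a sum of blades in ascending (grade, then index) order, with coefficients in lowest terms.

~R = \frac{1037}{20} - \frac{1343}{40} e_{12}, and R ~R = \frac{244205}{64}, so R^-1 = ~R / (\frac{244205}{64}).
R v = \frac{20553}{400} e_{1} + \frac{50167}{800} e_{2}
Answer: \frac{4759}{32500} e_{1} + \frac{10597}{8125} e_{2}


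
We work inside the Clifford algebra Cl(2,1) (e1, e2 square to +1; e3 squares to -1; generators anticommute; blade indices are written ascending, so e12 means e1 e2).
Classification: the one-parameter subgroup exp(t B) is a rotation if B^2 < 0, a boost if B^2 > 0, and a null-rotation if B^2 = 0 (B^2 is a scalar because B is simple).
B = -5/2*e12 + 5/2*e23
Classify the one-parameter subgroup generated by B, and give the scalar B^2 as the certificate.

B^2 term by term: the squares give (-5/2)^2*(e12)^2 + (5/2)^2*(e23)^2 = 25/4*(-1) + 25/4*(+1) = 0 (each basis 2-blade squares to minus the product of its generators' squares); cross terms between blades sharing an index anticommute and cancel. So B^2 = 0.
Answer: null-rotation, certificate B^2 = 0. Check the certificate: B^2 = 0, and that sign is decisive whatever form B takes.


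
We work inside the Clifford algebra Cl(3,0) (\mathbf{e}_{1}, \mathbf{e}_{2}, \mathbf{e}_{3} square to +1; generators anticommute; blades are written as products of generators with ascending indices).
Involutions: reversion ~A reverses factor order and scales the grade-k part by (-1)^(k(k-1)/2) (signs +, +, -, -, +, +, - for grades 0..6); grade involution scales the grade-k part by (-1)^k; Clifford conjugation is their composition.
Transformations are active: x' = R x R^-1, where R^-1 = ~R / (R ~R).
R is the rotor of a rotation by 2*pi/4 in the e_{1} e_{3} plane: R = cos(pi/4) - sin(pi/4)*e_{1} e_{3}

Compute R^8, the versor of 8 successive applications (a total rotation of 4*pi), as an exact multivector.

Because a rotor carries half the rotation angle, composing 8 copies of this e_{1} e_{3}-plane rotor multiplies the phase: 8*(pi/4) = 2 \pi, hence R^8 = cos(2 \pi) - sin(2 \pi)*e_{1} e_{3}.
cos(2 \pi) = 1 and sin(2 \pi) = 0, so R^8 = 1. The total rotation 4*pi is 2 full turns, so every vector returns to itself, yet the rotor is +1, back on the identity sheet (an even number of 2*pi turns).
Answer: 1


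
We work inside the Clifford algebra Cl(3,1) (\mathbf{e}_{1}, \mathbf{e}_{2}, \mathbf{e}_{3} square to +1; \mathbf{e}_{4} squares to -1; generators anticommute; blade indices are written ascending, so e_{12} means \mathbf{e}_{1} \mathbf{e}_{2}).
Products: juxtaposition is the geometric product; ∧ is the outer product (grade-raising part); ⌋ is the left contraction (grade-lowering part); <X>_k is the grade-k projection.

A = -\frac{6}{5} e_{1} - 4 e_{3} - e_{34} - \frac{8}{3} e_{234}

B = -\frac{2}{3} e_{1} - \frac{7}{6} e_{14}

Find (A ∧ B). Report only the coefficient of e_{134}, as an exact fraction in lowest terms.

step 1: -\frac{8}{3} e_{13} - 4 e_{134} - \frac{16}{9} e_{1234}
Answer: -4


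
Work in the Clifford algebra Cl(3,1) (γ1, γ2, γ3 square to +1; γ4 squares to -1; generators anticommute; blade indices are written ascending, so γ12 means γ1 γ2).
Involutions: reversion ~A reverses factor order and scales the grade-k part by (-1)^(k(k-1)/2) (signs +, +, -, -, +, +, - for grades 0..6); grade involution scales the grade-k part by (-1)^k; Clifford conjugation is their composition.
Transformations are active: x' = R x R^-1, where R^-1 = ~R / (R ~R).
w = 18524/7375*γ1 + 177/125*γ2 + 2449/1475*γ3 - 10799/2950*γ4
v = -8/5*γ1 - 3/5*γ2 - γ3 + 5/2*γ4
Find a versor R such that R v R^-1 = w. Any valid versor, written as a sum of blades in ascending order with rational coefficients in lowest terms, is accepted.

Why this works: both vectors square to -233/100, so q(v) = q(w) and R = v + w = 6724/7375*γ1 + 102/125*γ2 + 974/1475*γ3 - 1712/1475*γ4 carries v to w — its own direction survives, the complement (v - w)/2 flips.
Answer: 6724/7375*γ1 + 102/125*γ2 + 974/1475*γ3 - 1712/1475*γ4


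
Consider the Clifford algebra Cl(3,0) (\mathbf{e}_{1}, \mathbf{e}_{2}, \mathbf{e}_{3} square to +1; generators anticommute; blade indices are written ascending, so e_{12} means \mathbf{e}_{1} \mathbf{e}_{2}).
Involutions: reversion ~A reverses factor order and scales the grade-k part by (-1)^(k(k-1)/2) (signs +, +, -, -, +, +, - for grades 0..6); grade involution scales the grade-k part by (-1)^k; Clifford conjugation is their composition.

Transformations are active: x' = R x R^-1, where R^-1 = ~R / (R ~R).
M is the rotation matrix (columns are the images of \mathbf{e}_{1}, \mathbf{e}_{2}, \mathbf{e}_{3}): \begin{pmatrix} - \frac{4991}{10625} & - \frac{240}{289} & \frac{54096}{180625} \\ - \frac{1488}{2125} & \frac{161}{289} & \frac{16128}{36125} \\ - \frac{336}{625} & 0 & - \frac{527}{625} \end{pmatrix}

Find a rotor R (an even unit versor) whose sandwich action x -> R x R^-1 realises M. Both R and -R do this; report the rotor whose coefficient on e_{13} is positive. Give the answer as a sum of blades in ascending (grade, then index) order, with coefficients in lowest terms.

Method: write R = a + b12*e_{12} + b13*e_{13} + b23*e_{23} with a^2 + b12^2 + b13^2 + b23^2 = 1 (so R^-1 = ~R). Expanding the columns R e_j ~R gives tr M = 4a^2 - 1 and, from the antisymmetric part, M21 - M12 = -4a*b12, M13 - M31 = 4a*b13, M32 - M23 = -4a*b23.
Here tr M = -\frac{5461}{7225}, so a^2 = (1 + tr M)/4 = \frac{441}{7225} and a = ±\frac{21}{85}. Taking a = \frac{21}{85}: M21 - M12 = \frac{4704}{36125}, M13 - M31 = \frac{6048}{7225}, M32 - M23 = -\frac{16128}{36125}, giving b12 = -\frac{56}{425}, b13 = \frac{72}{85}, b23 = \frac{192}{425}, i.e. R = \frac{21}{85} - \frac{56}{425} e_{12} + \frac{72}{85} e_{13} + \frac{192}{425} e_{23}.
Its e_{13} coefficient is already positive.
Answer: \frac{21}{85} - \frac{56}{425} e_{12} + \frac{72}{85} e_{13} + \frac{192}{425} e_{23}. Sheet selection: the two-to-one cover makes ±R indistinguishable at the matrix level (trace -\frac{5461}{7225}), so uniqueness comes from the required sign on e_{13}.


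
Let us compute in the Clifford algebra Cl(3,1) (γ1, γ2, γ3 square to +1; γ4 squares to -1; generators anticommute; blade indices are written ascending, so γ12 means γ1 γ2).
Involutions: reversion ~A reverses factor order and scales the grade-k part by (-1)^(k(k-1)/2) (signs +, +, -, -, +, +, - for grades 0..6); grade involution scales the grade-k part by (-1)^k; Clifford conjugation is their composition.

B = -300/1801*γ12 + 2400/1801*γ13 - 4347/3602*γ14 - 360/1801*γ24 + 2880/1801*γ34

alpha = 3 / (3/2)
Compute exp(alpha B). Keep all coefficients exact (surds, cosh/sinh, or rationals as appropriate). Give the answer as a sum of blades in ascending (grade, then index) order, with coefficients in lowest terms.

B^2 term by term: the squares give (-300/1801)^2*(γ12)^2 + (2400/1801)^2*(γ13)^2 + (-4347/3602)^2*(γ14)^2 + (-360/1801)^2*(γ24)^2 + (2880/1801)^2*(γ34)^2 = 90000/3243601*(-1) + 5760000/3243601*(-1) + 18896409/12974404*(+1) + 129600/3243601*(+1) + 8294400/3243601*(+1) = 9/4 (each basis 2-blade squares to minus the product of its generators' squares); cross terms between blades sharing an index anticommute and cancel; the commuting (index-disjoint) pairs give grade-4 terms 2*c*c'*(blade product), which cancel blade by blade — γ1234: -1728000/3243601 + 1728000/3243601 = 0 — confirming B is simple. So B^2 = 9/4.
B^2 = 9/4 — a positive square means the series sums to a boost: l = 3/2, alpha*l = 3, so exp(alpha B) = cosh(3) + (sinh(3)/(3/2))*B = cosh(3) + (2*sinh(3)/3)*B.
Answer: cosh(3) - 200*sinh(3)/1801*γ12 + 1600*sinh(3)/1801*γ13 - 1449*sinh(3)/1801*γ14 - 240*sinh(3)/1801*γ24 + 1920*sinh(3)/1801*γ34


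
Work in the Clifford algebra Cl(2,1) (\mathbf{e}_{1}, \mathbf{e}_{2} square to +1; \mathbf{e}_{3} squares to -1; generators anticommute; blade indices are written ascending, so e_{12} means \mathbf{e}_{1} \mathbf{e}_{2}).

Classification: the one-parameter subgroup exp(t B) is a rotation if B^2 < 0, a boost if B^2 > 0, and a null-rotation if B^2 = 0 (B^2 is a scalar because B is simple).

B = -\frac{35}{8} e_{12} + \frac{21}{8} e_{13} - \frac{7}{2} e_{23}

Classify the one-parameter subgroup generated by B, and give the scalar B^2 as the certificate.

B^2 term by term: the squares give (-\frac{35}{8})^2*(e_{12})^2 + (\frac{21}{8})^2*(e_{13})^2 + (-\frac{7}{2})^2*(e_{23})^2 = \frac{1225}{64}*(-1) + \frac{441}{64}*(+1) + \frac{49}{4}*(+1) = 0 (each basis 2-blade squares to minus the product of its generators' squares); cross terms between blades sharing an index anticommute and cancel. So B^2 = 0.
Answer: null-rotation, certificate B^2 = 0. The invariant at work: B^2 = 0 is unchanged by conjugation, hence its sign classifies the subgroup whatever basis B is written in.


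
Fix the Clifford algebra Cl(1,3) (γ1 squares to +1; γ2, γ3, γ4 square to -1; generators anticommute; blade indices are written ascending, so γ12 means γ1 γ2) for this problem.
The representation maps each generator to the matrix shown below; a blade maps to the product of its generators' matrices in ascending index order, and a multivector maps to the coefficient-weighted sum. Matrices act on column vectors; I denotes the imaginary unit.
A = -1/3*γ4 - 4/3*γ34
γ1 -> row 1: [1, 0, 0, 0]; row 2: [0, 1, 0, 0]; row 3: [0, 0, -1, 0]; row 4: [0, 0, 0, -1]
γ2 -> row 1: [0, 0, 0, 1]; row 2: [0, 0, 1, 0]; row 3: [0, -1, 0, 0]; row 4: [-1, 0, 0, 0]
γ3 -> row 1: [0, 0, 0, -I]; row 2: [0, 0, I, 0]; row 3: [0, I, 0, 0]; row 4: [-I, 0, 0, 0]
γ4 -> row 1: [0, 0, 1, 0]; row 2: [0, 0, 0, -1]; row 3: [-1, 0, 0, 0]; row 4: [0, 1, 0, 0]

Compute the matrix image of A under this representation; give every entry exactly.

Bivector images (products of the table entries): rho(γ34) = rho(γ3)rho(γ4) = row 1: [0, -I, 0, 0]; row 2: [-I, 0, 0, 0]; row 3: [0, 0, 0, -I]; row 4: [0, 0, -I, 0].
M = (-1/3)*rho(γ4) + (-4/3)*rho(γ34), summed entrywise:
Answer: row 1: [0, 4*I/3, -1/3, 0]; row 2: [4*I/3, 0, 0, 1/3]; row 3: [1/3, 0, 0, 4*I/3]; row 4: [0, -1/3, 4*I/3, 0]


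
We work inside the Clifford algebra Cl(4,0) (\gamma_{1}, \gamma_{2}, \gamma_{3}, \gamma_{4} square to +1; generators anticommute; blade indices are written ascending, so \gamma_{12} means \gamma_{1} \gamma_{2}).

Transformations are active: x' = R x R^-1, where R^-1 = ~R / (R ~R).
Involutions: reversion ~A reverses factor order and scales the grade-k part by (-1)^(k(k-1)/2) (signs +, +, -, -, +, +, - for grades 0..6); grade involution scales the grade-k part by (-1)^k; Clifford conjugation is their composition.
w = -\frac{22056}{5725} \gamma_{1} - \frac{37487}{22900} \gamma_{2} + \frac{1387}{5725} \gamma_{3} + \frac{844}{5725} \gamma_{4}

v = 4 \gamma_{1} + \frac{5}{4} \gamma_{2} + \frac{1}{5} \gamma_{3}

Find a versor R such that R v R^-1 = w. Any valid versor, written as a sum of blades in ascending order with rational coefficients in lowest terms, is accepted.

Why this works: both vectors square to \frac{7041}{400}, so q(v) = q(w) and R = v + w = \frac{844}{5725} \gamma_{1} - \frac{4431}{11450} \gamma_{2} + \frac{2532}{5725} \gamma_{3} + \frac{844}{5725} \gamma_{4} carries v to w — its own direction survives, the complement (v - w)/2 flips.
Answer: \frac{844}{5725} \gamma_{1} - \frac{4431}{11450} \gamma_{2} + \frac{2532}{5725} \gamma_{3} + \frac{844}{5725} \gamma_{4}


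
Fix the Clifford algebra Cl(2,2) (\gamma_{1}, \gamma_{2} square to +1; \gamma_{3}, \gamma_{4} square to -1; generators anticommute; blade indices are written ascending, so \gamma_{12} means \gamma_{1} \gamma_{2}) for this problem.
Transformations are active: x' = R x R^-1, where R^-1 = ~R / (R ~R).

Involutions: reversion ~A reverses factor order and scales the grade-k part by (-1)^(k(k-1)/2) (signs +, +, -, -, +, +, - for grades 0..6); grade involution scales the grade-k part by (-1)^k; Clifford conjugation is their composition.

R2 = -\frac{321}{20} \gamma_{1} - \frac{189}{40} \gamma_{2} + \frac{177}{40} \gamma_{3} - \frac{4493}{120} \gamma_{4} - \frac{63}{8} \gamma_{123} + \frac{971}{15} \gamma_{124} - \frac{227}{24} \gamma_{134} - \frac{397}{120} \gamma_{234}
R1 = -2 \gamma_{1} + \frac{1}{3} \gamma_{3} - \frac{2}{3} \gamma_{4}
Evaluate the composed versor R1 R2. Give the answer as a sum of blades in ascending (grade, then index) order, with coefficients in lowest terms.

Distribute over the terms of R1 (each basis-blade product reordered to ascending indices, repeated generators contracted through their squares):
(-2 \gamma_{1}) R2 = \frac{321}{10} + \frac{189}{20} \gamma_{12} - \frac{177}{20} \gamma_{13} + \frac{4493}{60} \gamma_{14} + \frac{63}{4} \gamma_{23} - \frac{1942}{15} \gamma_{24} + \frac{227}{12} \gamma_{34} + \frac{397}{60} \gamma_{1234}
(\frac{1}{3} \gamma_{3}) R2 = -\frac{59}{40} + \frac{21}{8} \gamma_{12} + \frac{107}{20} \gamma_{13} - \frac{227}{72} \gamma_{14} + \frac{63}{40} \gamma_{23} - \frac{397}{360} \gamma_{24} - \frac{4493}{360} \gamma_{34} + \frac{971}{45} \gamma_{1234}
(-\frac{2}{3} \gamma_{4}) R2 = -\frac{4493}{180} + \frac{1942}{45} \gamma_{12} - \frac{227}{36} \gamma_{13} - \frac{107}{10} \gamma_{14} - \frac{397}{180} \gamma_{23} - \frac{63}{20} \gamma_{24} + \frac{59}{20} \gamma_{34} - \frac{21}{4} \gamma_{1234}
Summing the partial products and collecting blades:
Answer: \frac{2039}{360} + \frac{19883}{360} \gamma_{12} - \frac{353}{36} \gamma_{13} + \frac{21971}{360} \gamma_{14} + \frac{5443}{360} \gamma_{23} - \frac{48139}{360} \gamma_{24} + \frac{3379}{360} \gamma_{34} + \frac{413}{18} \gamma_{1234}


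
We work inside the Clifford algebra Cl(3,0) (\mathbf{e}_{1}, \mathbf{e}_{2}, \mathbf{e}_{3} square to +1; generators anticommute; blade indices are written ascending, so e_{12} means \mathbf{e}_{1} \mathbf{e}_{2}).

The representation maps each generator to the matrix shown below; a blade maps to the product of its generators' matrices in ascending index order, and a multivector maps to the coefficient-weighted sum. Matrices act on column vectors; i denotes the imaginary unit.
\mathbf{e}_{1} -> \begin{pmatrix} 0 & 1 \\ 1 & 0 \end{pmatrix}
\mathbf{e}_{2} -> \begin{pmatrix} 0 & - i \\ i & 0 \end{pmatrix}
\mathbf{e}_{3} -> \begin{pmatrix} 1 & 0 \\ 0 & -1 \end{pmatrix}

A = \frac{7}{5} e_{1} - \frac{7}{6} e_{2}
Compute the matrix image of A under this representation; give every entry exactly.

M = (\frac{7}{5})*rho(e_{1}) + (-\frac{7}{6})*rho(e_{2}), summed entrywise:
Answer: \begin{pmatrix} 0 & \frac{7}{5} + \frac{7 i}{6} \\ \frac{7}{5} - \frac{7 i}{6} & 0 \end{pmatrix}


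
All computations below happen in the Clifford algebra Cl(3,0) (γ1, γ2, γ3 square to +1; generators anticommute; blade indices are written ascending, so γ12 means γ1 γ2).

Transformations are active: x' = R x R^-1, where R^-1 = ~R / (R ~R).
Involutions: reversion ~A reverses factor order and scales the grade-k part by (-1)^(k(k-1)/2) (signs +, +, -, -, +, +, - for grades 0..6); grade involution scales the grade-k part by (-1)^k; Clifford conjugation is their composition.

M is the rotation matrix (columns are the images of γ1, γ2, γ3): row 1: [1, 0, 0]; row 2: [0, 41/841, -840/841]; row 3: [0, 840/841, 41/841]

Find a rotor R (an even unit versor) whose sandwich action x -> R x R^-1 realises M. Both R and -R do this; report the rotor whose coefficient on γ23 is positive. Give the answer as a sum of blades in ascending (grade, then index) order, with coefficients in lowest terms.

Method: write R = a + b12*γ12 + b13*γ13 + b23*γ23 with a^2 + b12^2 + b13^2 + b23^2 = 1 (so R^-1 = ~R). Expanding the columns R e_j ~R gives tr M = 4a^2 - 1 and, from the antisymmetric part, M21 - M12 = -4a*b12, M13 - M31 = 4a*b13, M32 - M23 = -4a*b23.
Here tr M = 923/841, so a^2 = (1 + tr M)/4 = 441/841 and a = ±21/29. Taking a = 21/29: M21 - M12 = 0, M13 - M31 = 0, M32 - M23 = 1680/841, giving b12 = 0, b13 = 0, b23 = -20/29, i.e. R = 21/29 - 20/29*γ23.
Its γ23 coefficient is negative, so report the other preimage -R.
Answer: -21/29 + 20/29*γ23. Uniqueness: Spin(3) -> SO(3) maps R and -R to the same rotation of trace 923/841; fixing the sign of the γ23 coefficient removes the ambiguity.


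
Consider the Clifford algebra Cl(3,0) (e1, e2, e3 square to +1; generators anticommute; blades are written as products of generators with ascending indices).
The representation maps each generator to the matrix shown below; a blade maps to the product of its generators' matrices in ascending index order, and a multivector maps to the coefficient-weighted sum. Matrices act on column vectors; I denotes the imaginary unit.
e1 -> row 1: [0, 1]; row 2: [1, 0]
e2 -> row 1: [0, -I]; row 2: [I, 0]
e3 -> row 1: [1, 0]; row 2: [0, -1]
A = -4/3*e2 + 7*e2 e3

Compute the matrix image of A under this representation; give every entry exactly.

Bivector images (products of the table entries): rho(e2 e3) = rho(e2)rho(e3) = row 1: [0, I]; row 2: [I, 0].
M = (-4/3)*rho(e2) + (7)*rho(e2 e3), summed entrywise:
Answer: row 1: [0, 25*I/3]; row 2: [17*I/3, 0]


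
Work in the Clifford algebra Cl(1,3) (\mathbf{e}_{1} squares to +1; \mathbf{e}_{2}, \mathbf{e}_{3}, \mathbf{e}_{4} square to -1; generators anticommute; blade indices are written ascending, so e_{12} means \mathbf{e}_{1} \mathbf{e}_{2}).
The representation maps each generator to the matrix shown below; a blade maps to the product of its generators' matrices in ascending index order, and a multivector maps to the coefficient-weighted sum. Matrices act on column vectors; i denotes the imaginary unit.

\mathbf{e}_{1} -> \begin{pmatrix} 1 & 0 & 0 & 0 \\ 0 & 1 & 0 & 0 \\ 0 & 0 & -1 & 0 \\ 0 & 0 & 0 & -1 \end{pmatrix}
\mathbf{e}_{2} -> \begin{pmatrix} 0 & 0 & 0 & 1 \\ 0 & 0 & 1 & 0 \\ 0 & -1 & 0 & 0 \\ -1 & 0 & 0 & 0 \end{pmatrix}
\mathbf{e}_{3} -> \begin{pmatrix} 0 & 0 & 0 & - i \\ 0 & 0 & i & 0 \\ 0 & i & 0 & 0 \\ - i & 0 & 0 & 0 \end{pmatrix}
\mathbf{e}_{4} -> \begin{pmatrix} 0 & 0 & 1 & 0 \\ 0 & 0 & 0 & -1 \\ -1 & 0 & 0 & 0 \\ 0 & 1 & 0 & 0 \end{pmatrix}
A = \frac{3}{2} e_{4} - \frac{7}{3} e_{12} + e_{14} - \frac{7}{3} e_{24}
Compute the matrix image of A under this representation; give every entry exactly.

Bivector images (products of the table entries): rho(e_{12}) = rho(\mathbf{e}_{1})rho(\mathbf{e}_{2}) = \begin{pmatrix} 0 & 0 & 0 & 1 \\ 0 & 0 & 1 & 0 \\ 0 & 1 & 0 & 0 \\ 1 & 0 & 0 & 0 \end{pmatrix}; rho(e_{14}) = rho(\mathbf{e}_{1})rho(\mathbf{e}_{4}) = \begin{pmatrix} 0 & 0 & 1 & 0 \\ 0 & 0 & 0 & -1 \\ 1 & 0 & 0 & 0 \\ 0 & -1 & 0 & 0 \end{pmatrix}; rho(e_{24}) = rho(\mathbf{e}_{2})rho(\mathbf{e}_{4}) = \begin{pmatrix} 0 & 1 & 0 & 0 \\ -1 & 0 & 0 & 0 \\ 0 & 0 & 0 & 1 \\ 0 & 0 & -1 & 0 \end{pmatrix}.
M = (\frac{3}{2})*rho(e_{4}) + (-\frac{7}{3})*rho(e_{12}) + (1)*rho(e_{14}) + (-\frac{7}{3})*rho(e_{24}), summed entrywise:
Answer: \begin{pmatrix} 0 & - \frac{7}{3} & \frac{5}{2} & - \frac{7}{3} \\ \frac{7}{3} & 0 & - \frac{7}{3} & - \frac{5}{2} \\ - \frac{1}{2} & - \frac{7}{3} & 0 & - \frac{7}{3} \\ - \frac{7}{3} & \frac{1}{2} & \frac{7}{3} & 0 \end{pmatrix}


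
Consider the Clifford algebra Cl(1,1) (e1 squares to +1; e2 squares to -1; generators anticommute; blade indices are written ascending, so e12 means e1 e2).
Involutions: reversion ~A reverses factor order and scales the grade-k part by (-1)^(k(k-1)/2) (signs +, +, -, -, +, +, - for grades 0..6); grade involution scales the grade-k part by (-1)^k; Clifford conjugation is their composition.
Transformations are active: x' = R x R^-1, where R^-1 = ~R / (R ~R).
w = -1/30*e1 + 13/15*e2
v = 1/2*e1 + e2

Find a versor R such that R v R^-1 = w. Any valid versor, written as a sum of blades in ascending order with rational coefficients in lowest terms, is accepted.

A norm check does it: q(v) = q(w) = -3/4, hence R = v + w = 7/15*e1 + 28/15*e2 realises the map — parallel part kept, (v - w)/2 negated, v carried to w.
Answer: 7/15*e1 + 28/15*e2


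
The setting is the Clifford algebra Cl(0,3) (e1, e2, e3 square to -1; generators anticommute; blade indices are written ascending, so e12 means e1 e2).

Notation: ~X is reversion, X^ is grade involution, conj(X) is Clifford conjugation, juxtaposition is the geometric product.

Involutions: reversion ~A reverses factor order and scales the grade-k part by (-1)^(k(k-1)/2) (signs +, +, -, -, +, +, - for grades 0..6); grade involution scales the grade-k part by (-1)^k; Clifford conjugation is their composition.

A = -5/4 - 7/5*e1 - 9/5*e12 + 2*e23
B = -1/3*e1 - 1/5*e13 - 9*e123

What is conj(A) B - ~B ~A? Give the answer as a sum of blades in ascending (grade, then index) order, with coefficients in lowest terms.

first term: 7/15 - 211/12*e1 - 3/5*e2 + 412/25*e3 - 2/5*e12 + 1/4*e13 + 306/25*e23 + 143/12*e123
second term: -7/15 + 221/12*e1 + 3/5*e2 - 412/25*e3 - 2/5*e12 - 1/4*e13 + 306/25*e23 - 127/12*e123
Answer: 14/15 - 36*e1 - 6/5*e2 + 824/25*e3 + 1/2*e13 + 45/2*e123


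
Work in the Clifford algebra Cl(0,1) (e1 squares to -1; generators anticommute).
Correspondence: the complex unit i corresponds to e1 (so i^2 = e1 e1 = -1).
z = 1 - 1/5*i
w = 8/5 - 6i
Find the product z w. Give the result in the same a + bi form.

In blades: z = 1 - 1/5*e1, w = 8/5 - 6*e1.
Distribute z over w term by term (generator squares from the signature, products reordered to ascending indices): (1)*w = 8/5 - 6*e1; (-1/5*e1)*w = -6/5 - 8/25*e1.
Sum: 2/5 - 158/25*e1; translating back through the correspondence:
Answer: 2/5 - 158/25*i


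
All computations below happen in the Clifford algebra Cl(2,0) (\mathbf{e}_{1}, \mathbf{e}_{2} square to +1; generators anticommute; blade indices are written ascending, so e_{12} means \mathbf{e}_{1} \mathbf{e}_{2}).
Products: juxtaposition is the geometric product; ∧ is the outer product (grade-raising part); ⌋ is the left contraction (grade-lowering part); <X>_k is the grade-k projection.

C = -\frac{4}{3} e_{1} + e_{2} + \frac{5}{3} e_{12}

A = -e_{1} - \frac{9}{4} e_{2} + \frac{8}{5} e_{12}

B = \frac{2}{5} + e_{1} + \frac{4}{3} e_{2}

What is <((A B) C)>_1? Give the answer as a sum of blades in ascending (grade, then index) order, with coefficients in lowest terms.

step 1: -4 + \frac{26}{15} e_{1} - \frac{5}{2} e_{2} + \frac{467}{300} e_{12}
step 2: -\frac{1333}{180} + \frac{3317}{300} e_{1} + \frac{217}{225} e_{2} - \frac{124}{15} e_{12}
step 3: \frac{3317}{300} e_{1} + \frac{217}{225} e_{2}
Answer: \frac{3317}{300} e_{1} + \frac{217}{225} e_{2}


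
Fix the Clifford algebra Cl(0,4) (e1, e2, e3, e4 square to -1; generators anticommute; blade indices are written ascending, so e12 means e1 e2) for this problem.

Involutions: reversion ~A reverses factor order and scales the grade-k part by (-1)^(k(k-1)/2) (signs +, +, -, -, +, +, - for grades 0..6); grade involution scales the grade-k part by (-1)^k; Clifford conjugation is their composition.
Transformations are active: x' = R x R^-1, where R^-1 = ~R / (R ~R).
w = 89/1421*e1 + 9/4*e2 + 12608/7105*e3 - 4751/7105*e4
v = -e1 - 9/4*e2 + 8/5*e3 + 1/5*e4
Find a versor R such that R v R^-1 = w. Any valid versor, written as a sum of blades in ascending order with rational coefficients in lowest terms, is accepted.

Key observation: q(v) = q(w) = -693/80 (sandwiches preserve the norm), so R = v + w = -1332/1421*e1 + 23976/7105*e3 - 666/1421*e4 works whenever it is invertible — the component of v along it is kept and (v - w)/2 reverses, sending v to w.
Answer: -1332/1421*e1 + 23976/7105*e3 - 666/1421*e4


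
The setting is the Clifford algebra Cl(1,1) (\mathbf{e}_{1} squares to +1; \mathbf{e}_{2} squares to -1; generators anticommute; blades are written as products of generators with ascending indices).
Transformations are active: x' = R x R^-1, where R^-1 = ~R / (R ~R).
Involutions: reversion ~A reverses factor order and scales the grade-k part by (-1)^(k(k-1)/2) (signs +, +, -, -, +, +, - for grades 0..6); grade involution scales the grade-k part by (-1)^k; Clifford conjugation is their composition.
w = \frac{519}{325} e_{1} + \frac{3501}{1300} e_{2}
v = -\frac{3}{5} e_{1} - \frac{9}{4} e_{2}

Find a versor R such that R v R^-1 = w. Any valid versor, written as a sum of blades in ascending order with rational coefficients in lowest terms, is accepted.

Sketch: the shared square -\frac{1881}{400} makes R = v + w = \frac{324}{325} e_{1} + \frac{144}{325} e_{2} the natural versor; its sandwich fixes that direction, negates (v - w)/2, and sends v to w.
Answer: \frac{324}{325} e_{1} + \frac{144}{325} e_{2}


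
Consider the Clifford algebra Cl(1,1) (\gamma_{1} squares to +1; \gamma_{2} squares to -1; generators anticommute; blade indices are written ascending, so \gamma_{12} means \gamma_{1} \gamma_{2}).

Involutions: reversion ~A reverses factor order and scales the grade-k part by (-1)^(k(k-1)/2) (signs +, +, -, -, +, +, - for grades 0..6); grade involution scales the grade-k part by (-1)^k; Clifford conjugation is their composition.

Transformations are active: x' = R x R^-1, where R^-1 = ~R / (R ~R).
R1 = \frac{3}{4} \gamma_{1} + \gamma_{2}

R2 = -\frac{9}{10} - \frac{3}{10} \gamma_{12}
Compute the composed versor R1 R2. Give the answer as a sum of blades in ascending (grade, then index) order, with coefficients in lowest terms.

Distribute over the terms of R1 (each basis-blade product reordered to ascending indices, repeated generators contracted through their squares):
(\frac{3}{4} \gamma_{1}) R2 = -\frac{27}{40} \gamma_{1} - \frac{9}{40} \gamma_{2}
(\gamma_{2}) R2 = -\frac{3}{10} \gamma_{1} - \frac{9}{10} \gamma_{2}
Summing the partial products and collecting blades:
Answer: -\frac{39}{40} \gamma_{1} - \frac{9}{8} \gamma_{2}


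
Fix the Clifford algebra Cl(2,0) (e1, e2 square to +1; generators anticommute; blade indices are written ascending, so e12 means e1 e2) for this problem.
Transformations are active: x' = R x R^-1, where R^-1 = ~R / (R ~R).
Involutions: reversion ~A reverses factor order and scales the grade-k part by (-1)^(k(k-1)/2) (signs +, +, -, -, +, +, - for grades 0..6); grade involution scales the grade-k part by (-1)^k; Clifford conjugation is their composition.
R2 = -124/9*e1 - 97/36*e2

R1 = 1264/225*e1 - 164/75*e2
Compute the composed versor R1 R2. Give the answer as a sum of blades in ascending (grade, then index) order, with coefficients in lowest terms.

Distribute over the terms of R1 (each basis-blade product reordered to ascending indices, repeated generators contracted through their squares):
(1264/225*e1) R2 = -156736/2025 - 30652/2025*e12
(-164/75*e2) R2 = 3977/675 - 20336/675*e12
Summing the partial products and collecting blades:
Answer: -28961/405 - 18332/405*e12


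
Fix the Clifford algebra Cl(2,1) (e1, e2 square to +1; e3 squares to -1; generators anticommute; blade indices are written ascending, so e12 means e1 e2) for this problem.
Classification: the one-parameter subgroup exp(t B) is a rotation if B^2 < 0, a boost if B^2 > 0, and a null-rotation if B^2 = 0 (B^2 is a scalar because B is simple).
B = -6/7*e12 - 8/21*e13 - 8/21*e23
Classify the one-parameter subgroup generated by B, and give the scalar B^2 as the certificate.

B^2 term by term: the squares give (-6/7)^2*(e12)^2 + (-8/21)^2*(e13)^2 + (-8/21)^2*(e23)^2 = 36/49*(-1) + 64/441*(+1) + 64/441*(+1) = -4/9 (each basis 2-blade squares to minus the product of its generators' squares); cross terms between blades sharing an index anticommute and cancel. So B^2 = -4/9.
Answer: rotation, certificate B^2 = -4/9. Key observation: B^2 = -4/9 is a conjugation invariant, so its sign decides the class regardless of the surface form of B.


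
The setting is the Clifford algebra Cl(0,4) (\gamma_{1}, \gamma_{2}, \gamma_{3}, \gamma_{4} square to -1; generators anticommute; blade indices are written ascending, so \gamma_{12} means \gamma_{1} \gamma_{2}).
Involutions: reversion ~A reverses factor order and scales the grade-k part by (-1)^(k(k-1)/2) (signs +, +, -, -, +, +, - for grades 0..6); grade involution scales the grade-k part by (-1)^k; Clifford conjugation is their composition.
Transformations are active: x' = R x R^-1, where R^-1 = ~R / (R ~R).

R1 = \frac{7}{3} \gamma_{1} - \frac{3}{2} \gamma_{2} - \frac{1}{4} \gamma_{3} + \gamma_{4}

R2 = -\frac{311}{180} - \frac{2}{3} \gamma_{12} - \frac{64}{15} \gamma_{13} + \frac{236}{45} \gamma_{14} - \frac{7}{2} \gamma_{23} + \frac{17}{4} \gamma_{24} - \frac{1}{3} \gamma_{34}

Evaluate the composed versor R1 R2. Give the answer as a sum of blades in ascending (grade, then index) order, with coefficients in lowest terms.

Distribute over the terms of R1 (each basis-blade product reordered to ascending indices, repeated generators contracted through their squares):
(\frac{7}{3} \gamma_{1}) R2 = -\frac{2177}{540} \gamma_{1} + \frac{14}{9} \gamma_{2} + \frac{448}{45} \gamma_{3} - \frac{1652}{135} \gamma_{4} - \frac{49}{6} \gamma_{123} + \frac{119}{12} \gamma_{124} - \frac{7}{9} \gamma_{134}
(-\frac{3}{2} \gamma_{2}) R2 = \gamma_{1} + \frac{311}{120} \gamma_{2} - \frac{21}{4} \gamma_{3} + \frac{51}{8} \gamma_{4} - \frac{32}{5} \gamma_{123} + \frac{118}{15} \gamma_{124} + \frac{1}{2} \gamma_{234}
(-\frac{1}{4} \gamma_{3}) R2 = \frac{16}{15} \gamma_{1} + \frac{7}{8} \gamma_{2} + \frac{311}{720} \gamma_{3} - \frac{1}{12} \gamma_{4} + \frac{1}{6} \gamma_{123} + \frac{59}{45} \gamma_{134} + \frac{17}{16} \gamma_{234}
(\gamma_{4}) R2 = \frac{236}{45} \gamma_{1} + \frac{17}{4} \gamma_{2} - \frac{1}{3} \gamma_{3} - \frac{311}{180} \gamma_{4} - \frac{2}{3} \gamma_{124} - \frac{64}{15} \gamma_{134} - \frac{7}{2} \gamma_{234}
Summing the partial products and collecting blades:
Answer: \frac{1771}{540} \gamma_{1} + \frac{1669}{180} \gamma_{2} + \frac{1153}{240} \gamma_{3} - \frac{8287}{1080} \gamma_{4} - \frac{72}{5} \gamma_{123} + \frac{1027}{60} \gamma_{124} - \frac{56}{15} \gamma_{134} - \frac{31}{16} \gamma_{234}


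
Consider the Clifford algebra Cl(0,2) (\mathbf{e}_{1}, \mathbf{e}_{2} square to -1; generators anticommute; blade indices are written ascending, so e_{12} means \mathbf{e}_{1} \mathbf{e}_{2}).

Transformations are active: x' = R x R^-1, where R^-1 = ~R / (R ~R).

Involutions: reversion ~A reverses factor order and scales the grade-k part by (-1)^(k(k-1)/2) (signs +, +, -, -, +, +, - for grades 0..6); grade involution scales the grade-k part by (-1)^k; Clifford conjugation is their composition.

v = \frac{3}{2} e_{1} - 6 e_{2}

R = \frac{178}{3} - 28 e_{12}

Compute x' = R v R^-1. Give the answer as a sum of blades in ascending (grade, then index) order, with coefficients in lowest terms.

~R = \frac{178}{3} + 28 e_{12}, and R ~R = \frac{38740}{9}, so R^-1 = ~R / (\frac{38740}{9}).
R v = -79 e_{1} - 398 e_{2}
Answer: -\frac{71241}{19370} e_{1} - \frac{48156}{9685} e_{2}


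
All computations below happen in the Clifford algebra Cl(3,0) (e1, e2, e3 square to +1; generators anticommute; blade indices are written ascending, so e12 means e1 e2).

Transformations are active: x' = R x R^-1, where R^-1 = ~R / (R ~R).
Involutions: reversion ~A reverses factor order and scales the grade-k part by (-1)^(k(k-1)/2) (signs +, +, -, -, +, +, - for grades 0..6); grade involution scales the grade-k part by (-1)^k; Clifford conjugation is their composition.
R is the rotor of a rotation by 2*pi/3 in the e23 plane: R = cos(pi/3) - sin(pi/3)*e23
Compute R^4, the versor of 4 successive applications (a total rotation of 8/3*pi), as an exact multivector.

Because a rotor carries half the rotation angle, composing 4 copies of this e23-plane rotor multiplies the phase: 4*(pi/3) = 4*pi/3, hence R^4 = cos(4*pi/3) - sin(4*pi/3)*e23.
cos(4*pi/3) = -1/2 and sin(4*pi/3) = -sqrt(3)/2, so R^4 = -1/2 + sqrt(3)/2*e23. The net rotation is 2/3*pi (after discarding 1 full turn, each of which contributes a factor -1 to the rotor); the rotor keeps the half-angle phase exactly.
Answer: -1/2 + sqrt(3)/2*e23


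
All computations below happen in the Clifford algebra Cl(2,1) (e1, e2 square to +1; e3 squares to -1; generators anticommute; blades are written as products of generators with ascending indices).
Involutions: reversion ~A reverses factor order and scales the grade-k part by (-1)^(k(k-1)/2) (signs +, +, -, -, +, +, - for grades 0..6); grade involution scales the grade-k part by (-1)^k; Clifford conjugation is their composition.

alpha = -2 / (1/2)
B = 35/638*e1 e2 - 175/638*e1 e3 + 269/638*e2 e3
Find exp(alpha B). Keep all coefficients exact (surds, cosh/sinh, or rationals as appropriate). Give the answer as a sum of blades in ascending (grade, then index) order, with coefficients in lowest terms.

B^2 term by term: the squares give (35/638)^2*(e1 e2)^2 + (-175/638)^2*(e1 e3)^2 + (269/638)^2*(e2 e3)^2 = 1225/407044*(-1) + 30625/407044*(+1) + 72361/407044*(+1) = 1/4 (each basis 2-blade squares to minus the product of its generators' squares); cross terms between blades sharing an index anticommute and cancel. So B^2 = 1/4.
B^2 = 1/4 — hyperbolic case — the even/odd split gives cosh and sinh: l = 1/2, alpha*l = -2, so exp(alpha B) = cosh(-2) + (sinh(-2)/(1/2))*B = cosh(2) + (-2*sinh(2))*B.
Answer: cosh(2) - 35*sinh(2)/319*e1 e2 + 175*sinh(2)/319*e1 e3 - 269*sinh(2)/319*e2 e3


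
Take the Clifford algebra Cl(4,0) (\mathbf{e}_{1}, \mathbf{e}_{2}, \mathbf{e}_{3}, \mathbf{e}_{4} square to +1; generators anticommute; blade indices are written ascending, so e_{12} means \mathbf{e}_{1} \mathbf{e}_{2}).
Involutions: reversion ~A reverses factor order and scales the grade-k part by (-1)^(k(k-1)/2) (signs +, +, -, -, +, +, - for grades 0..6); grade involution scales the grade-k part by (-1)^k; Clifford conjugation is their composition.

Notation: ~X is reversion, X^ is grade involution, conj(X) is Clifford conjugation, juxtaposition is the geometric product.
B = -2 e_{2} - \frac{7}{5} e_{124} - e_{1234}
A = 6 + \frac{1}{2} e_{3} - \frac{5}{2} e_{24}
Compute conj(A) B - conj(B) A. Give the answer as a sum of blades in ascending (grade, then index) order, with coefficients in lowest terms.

first term: \frac{7}{2} e_{1} - 12 e_{2} + 5 e_{4} - \frac{5}{2} e_{13} - e_{23} - \frac{79}{10} e_{124} - \frac{53}{10} e_{1234}
second term: -\frac{7}{2} e_{1} + 12 e_{2} - 5 e_{4} + \frac{5}{2} e_{13} + e_{23} - \frac{79}{10} e_{124} - \frac{53}{10} e_{1234}
Answer: 7 e_{1} - 24 e_{2} + 10 e_{4} - 5 e_{13} - 2 e_{23}


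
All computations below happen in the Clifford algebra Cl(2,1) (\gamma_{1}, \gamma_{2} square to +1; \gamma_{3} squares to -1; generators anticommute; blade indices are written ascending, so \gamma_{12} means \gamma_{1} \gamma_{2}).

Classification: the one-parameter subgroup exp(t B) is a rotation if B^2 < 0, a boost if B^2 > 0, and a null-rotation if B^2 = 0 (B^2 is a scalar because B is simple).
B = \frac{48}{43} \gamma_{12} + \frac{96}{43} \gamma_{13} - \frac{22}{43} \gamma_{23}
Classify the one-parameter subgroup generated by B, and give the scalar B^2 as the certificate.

B^2 term by term: the squares give (\frac{48}{43})^2*(\gamma_{12})^2 + (\frac{96}{43})^2*(\gamma_{13})^2 + (-\frac{22}{43})^2*(\gamma_{23})^2 = \frac{2304}{1849}*(-1) + \frac{9216}{1849}*(+1) + \frac{484}{1849}*(+1) = 4 (each basis 2-blade squares to minus the product of its generators' squares); cross terms between blades sharing an index anticommute and cancel. So B^2 = 4.
Answer: boost, certificate B^2 = 4. Certificate logic: 4 is a conjugation-invariant scalar, so its sign fixes rotation versus boost versus null-rotation outright.


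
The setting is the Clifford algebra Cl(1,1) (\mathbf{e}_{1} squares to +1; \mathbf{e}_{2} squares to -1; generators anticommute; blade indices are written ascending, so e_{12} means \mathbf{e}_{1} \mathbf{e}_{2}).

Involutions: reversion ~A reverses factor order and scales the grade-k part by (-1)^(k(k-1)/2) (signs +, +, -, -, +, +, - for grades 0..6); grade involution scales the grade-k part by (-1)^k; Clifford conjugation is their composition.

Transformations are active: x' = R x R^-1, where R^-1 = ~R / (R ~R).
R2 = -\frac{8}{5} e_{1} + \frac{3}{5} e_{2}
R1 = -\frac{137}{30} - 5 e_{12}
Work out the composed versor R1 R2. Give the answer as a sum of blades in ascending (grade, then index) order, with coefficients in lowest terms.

Distribute over the terms of R1 (each basis-blade product reordered to ascending indices, repeated generators contracted through their squares):
(-\frac{137}{30}) R2 = \frac{548}{75} e_{1} - \frac{137}{50} e_{2}
(-5 e_{12}) R2 = 3 e_{1} - 8 e_{2}
Summing the partial products and collecting blades:
Answer: \frac{773}{75} e_{1} - \frac{537}{50} e_{2}


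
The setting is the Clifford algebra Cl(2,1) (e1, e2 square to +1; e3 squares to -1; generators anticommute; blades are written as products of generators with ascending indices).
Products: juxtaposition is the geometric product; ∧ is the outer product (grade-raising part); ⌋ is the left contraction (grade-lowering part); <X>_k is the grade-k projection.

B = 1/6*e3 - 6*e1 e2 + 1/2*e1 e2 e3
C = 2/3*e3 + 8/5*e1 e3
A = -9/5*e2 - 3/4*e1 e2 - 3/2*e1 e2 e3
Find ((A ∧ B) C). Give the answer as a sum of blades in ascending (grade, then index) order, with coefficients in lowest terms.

step 1: -3/10*e2 e3 - 1/8*e1 e2 e3
step 2: 2/5*e2 + 169/300*e1 e2
Answer: 2/5*e2 + 169/300*e1 e2


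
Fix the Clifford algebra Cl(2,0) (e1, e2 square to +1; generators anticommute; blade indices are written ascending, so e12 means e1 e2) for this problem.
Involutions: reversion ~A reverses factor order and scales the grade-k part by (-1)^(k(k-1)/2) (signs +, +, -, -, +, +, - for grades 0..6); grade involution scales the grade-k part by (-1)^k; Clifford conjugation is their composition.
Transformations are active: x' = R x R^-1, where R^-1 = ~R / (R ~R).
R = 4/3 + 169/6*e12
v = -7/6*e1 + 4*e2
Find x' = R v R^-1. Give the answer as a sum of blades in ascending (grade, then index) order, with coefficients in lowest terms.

~R = 4/3 - 169/6*e12, and R ~R = 28625/36, so R^-1 = ~R / (28625/36).
R v = 1000/9*e1 + 1375/36*e2
Answer: 705/458*e1 - 2660/687*e2


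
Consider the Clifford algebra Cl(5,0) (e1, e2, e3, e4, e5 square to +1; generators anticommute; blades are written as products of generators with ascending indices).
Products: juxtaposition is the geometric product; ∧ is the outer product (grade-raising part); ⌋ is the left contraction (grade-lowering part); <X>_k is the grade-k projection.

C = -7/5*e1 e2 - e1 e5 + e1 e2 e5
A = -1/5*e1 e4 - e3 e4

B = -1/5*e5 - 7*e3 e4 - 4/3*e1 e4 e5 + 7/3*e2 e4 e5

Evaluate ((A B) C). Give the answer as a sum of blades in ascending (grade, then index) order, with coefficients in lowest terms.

step 1: -7 - 4/15*e5 - 7/5*e1 e3 + 7/15*e1 e2 e5 + 4/3*e1 e3 e5 + 1/25*e1 e4 e5 - 7/3*e2 e3 e5 + 1/5*e3 e4 e5
step 2: -7/15 - 4/15*e1 - 7/15*e2 - 4/3*e3 - 1/25*e4 + 49/75*e5 + 143/15*e1 e2 + 7/3*e1 e3 + 7*e1 e5 + 247/75*e2 e3 + 1/25*e2 e4 - 7/5*e3 e5 - 7/3*e1 e2 e3 - 497/75*e1 e2 e5 + 1/5*e1 e3 e4 - 49/15*e1 e3 e5 - 49/15*e2 e3 e5 - 7/125*e2 e4 e5 + 1/5*e1 e2 e3 e4 - 7/25*e1 e2 e3 e4 e5
Answer: -7/15 - 4/15*e1 - 7/15*e2 - 4/3*e3 - 1/25*e4 + 49/75*e5 + 143/15*e1 e2 + 7/3*e1 e3 + 7*e1 e5 + 247/75*e2 e3 + 1/25*e2 e4 - 7/5*e3 e5 - 7/3*e1 e2 e3 - 497/75*e1 e2 e5 + 1/5*e1 e3 e4 - 49/15*e1 e3 e5 - 49/15*e2 e3 e5 - 7/125*e2 e4 e5 + 1/5*e1 e2 e3 e4 - 7/25*e1 e2 e3 e4 e5


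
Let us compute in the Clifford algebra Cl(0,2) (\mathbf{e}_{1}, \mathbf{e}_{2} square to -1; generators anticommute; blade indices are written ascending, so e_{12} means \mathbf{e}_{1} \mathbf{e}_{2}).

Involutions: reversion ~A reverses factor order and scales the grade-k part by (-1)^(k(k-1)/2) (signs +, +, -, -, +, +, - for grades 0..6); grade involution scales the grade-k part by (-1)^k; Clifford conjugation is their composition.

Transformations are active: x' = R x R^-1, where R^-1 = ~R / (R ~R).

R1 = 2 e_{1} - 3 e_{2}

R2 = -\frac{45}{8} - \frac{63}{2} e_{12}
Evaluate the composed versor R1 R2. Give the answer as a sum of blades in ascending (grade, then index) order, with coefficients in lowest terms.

Distribute over the terms of R1 (each basis-blade product reordered to ascending indices, repeated generators contracted through their squares):
(2 e_{1}) R2 = -\frac{45}{4} e_{1} + 63 e_{2}
(-3 e_{2}) R2 = \frac{189}{2} e_{1} + \frac{135}{8} e_{2}
Summing the partial products and collecting blades:
Answer: \frac{333}{4} e_{1} + \frac{639}{8} e_{2}
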